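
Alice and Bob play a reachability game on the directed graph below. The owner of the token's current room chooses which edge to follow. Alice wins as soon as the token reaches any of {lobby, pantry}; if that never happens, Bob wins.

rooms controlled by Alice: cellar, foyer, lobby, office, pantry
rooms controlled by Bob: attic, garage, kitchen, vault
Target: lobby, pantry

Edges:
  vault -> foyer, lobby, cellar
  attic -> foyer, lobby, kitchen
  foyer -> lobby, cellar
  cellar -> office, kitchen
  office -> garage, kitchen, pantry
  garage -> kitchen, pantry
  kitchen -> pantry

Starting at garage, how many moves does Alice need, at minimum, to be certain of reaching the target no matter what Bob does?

2

A0 = {lobby, pantry}
A1: add {foyer, kitchen, office} — foyer (Alice) has foyer→lobby; office (Alice) has office→pantry; kitchen (Bob): all of {pantry} already in.
A2: add {attic, cellar, garage} — attic (Bob): all of {foyer, lobby, kitchen} already in; cellar (Alice) has cellar→office; garage (Bob): all of {kitchen, pantry} already in.
garage enters the attractor at level 2, so Alice can force the target in 2 moves from there.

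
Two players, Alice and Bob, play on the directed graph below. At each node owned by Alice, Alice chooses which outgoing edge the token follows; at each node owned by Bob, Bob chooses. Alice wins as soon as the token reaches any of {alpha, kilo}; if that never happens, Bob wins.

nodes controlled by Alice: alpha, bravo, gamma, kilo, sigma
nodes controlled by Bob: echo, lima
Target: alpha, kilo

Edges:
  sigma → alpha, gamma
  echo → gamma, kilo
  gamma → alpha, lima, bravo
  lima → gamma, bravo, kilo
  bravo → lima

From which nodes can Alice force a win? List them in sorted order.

alpha, echo, gamma, kilo, sigma

A0 = {alpha, kilo}
A1: add {gamma, sigma} — sigma (Alice) has sigma→alpha; gamma (Alice) has gamma→alpha.
A2: add {echo} — echo (Bob): all of {gamma, kilo} already in.
A3 = A2; e.g. lima (Bob) can still go to bravo. Fixed point.
Alice's winning region = {alpha, echo, gamma, kilo, sigma}.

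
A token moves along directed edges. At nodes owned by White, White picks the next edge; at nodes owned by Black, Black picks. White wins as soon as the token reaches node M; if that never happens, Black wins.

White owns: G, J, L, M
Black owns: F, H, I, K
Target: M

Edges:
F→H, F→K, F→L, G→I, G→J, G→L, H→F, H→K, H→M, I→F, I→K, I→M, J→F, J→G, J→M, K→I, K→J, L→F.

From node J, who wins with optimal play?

A0 = {M}
A1: add {J} — J (White) has J→M.
J ∈ A1, so White can force the target.

White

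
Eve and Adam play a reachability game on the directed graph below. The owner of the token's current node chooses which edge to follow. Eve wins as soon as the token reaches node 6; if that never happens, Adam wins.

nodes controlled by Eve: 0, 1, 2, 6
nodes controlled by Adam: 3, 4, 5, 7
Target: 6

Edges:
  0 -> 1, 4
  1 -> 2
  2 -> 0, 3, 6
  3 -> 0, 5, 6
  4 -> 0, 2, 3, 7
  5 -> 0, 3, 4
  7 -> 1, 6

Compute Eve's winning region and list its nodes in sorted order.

A0 = {6}
A1: add {2} — 2 (Eve) has 2→6.
A2: add {1} — 1 (Eve) has 1→2.
A3: add {0, 7} — 0 (Eve) has 0→1; 7 (Adam): all of {1, 6} already in.
A4 = A3; e.g. 3 (Adam) can still go to 5. Fixed point.
Eve's winning region = {0, 1, 2, 6, 7}.

0, 1, 2, 6, 7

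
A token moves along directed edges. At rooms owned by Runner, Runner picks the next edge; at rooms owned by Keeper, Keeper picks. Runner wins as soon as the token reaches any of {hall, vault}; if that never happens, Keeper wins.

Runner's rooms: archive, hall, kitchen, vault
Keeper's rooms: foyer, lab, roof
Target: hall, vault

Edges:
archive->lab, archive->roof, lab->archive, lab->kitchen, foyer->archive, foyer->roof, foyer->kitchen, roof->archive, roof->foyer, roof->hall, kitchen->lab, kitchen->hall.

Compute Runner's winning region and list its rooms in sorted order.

hall, kitchen, vault

A0 = {hall, vault}
A1: add {kitchen} — kitchen (Runner) has kitchen→hall.
A2 = A1; e.g. archive (Runner) has no edge into A1. Fixed point.
Runner's winning region = {hall, kitchen, vault}.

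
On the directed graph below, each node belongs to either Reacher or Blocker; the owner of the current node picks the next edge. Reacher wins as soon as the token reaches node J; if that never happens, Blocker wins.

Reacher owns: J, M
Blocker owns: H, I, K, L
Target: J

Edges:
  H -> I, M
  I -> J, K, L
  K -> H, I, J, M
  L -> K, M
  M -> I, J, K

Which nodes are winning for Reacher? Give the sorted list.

J, M

A0 = {J}
A1: add {M} — M (Reacher) has M→J.
A2 = A1; e.g. H (Blocker) can still go to I. Fixed point.
Reacher's winning region = {J, M}.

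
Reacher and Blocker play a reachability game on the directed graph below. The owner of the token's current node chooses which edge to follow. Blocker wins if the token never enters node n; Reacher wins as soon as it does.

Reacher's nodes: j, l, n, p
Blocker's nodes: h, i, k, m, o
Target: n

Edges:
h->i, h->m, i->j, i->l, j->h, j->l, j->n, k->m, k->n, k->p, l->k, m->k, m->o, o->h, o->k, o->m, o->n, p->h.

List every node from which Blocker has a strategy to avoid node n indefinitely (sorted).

A0 = {n}
A1: add {j} — j (Reacher) has j→n.
A2 = A1; e.g. h (Blocker) can still go to i. Fixed point.
Reacher's attractor = {j, n}; Blocker avoids the target exactly from the complement.

h, i, k, l, m, o, p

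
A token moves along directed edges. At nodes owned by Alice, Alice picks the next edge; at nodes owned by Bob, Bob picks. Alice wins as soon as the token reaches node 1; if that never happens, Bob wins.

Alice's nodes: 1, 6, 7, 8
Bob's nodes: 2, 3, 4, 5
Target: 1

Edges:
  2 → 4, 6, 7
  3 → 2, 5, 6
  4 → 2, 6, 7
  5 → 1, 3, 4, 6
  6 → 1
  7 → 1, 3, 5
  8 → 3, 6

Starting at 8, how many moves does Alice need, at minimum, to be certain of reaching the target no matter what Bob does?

A0 = {1}
A1: add {6, 7} — 6 (Alice) has 6→1; 7 (Alice) has 7→1.
A2: add {8} — 8 (Alice) has 8→6.
A3 = A2; e.g. 2 (Bob) can still go to 4. Fixed point.
8 enters the attractor at level 2, so Alice can force the target in 2 moves from there.

2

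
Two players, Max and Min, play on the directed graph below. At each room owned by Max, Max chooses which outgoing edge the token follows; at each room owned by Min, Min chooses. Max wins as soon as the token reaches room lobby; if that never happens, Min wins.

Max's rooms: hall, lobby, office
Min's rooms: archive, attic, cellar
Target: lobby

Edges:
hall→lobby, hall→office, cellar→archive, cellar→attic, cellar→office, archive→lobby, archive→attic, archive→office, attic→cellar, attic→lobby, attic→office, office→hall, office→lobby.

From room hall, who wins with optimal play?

A0 = {lobby}
A1: add {hall, office} — hall (Max) has hall→lobby; office (Max) has office→lobby.
A2 = A1; e.g. cellar (Min) can still go to archive. Fixed point.
hall ∈ A1, so Max can force the target.

Max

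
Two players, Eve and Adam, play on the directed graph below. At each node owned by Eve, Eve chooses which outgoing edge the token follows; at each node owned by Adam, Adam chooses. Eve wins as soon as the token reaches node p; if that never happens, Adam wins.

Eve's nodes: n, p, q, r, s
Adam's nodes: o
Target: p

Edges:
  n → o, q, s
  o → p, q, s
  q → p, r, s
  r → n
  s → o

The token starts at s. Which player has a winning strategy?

A0 = {p}
A1: add {q} — q (Eve) has q→p.
A2: add {n} — n (Eve) has n→q.
A3: add {r} — r (Eve) has r→n.
A4 = A3; e.g. o (Adam) can still go to s. Fixed point.
s never enters the attractor, so Adam can avoid the target forever.

Adam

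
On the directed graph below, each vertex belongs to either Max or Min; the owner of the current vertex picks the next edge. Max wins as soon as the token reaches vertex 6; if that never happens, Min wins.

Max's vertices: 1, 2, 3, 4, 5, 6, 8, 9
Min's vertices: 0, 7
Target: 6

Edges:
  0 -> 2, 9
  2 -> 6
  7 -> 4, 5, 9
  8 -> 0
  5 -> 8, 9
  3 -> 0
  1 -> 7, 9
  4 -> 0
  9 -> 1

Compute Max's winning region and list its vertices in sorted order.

2, 6

A0 = {6}
A1: add {2} — 2 (Max) has 2→6.
A2 = A1; e.g. 0 (Min) can still go to 9. Fixed point.
Max's winning region = {2, 6}.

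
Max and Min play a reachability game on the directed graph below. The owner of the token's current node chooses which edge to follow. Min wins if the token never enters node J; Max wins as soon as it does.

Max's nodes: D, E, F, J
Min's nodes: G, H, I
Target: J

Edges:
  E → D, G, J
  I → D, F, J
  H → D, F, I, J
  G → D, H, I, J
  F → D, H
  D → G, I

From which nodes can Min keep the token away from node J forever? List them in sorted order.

D, F, G, H, I

A0 = {J}
A1: add {E} — E (Max) has E→J.
A2 = A1; e.g. D (Max) has no edge into A1. Fixed point.
Max's attractor = {E, J}; Min avoids the target exactly from the complement.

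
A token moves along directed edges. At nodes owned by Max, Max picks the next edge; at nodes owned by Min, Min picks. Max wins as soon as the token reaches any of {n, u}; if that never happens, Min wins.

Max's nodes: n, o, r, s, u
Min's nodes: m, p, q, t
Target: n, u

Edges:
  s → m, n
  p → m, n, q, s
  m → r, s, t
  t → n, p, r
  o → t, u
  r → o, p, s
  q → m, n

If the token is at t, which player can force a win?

Min

A0 = {n, u}
A1: add {o, s} — o (Max) has o→u; s (Max) has s→n.
A2: add {r} — r (Max) has r→o.
A3 = A2; e.g. m (Min) can still go to t. Fixed point.
t never enters the attractor, so Min can avoid the target forever.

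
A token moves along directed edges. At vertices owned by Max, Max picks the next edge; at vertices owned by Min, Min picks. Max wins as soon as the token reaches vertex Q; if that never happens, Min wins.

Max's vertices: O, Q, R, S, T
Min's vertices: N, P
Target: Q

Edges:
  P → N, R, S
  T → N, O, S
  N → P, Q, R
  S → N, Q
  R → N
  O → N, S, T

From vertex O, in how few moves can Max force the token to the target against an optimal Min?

2

A0 = {Q}
A1: add {S} — S (Max) has S→Q.
A2: add {O, T} — O (Max) has O→S; T (Max) has T→S.
A3 = A2; e.g. N (Min) can still go to P. Fixed point.
O enters the attractor at level 2, so Max can force the target in 2 moves from there.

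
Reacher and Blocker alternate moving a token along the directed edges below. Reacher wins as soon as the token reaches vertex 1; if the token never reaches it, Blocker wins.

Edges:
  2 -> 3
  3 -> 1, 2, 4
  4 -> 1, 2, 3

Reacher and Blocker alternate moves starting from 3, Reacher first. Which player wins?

Track states (vertex, player-to-move).
A0 = {(1,Reacher), (1,Blocker)}
A1: add {(3,Reacher), (4,Reacher)}.
(3,Reacher) ∈ A1 ⇒ Reacher forces the target.

Reacher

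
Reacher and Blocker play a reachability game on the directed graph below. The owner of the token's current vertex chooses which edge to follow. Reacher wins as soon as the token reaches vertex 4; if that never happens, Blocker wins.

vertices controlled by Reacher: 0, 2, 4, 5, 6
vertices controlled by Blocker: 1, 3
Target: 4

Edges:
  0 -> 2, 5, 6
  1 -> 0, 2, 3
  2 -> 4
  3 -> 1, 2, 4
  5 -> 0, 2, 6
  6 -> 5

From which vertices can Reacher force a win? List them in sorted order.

A0 = {4}
A1: add {2} — 2 (Reacher) has 2→4.
A2: add {0, 5} — 0 (Reacher) has 0→2; 5 (Reacher) has 5→2.
A3: add {6} — 6 (Reacher) has 6→5.
A4 = A3; e.g. 1 (Blocker) can still go to 3. Fixed point.
Reacher's winning region = {0, 2, 4, 5, 6}.

0, 2, 4, 5, 6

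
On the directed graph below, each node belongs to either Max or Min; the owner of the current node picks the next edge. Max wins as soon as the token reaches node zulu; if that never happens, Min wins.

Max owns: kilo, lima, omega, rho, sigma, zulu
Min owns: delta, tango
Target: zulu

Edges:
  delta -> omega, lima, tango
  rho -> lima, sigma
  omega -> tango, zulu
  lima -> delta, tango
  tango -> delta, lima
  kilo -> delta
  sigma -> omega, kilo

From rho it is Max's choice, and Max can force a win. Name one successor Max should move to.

sigma

A0 = {zulu}
A1: add {omega} — omega (Max) has omega→zulu.
A2: add {sigma} — sigma (Max) has sigma→omega.
A3: add {rho} — rho (Max) has rho→sigma.
A4 = A3; e.g. delta (Min) can still go to lima. Fixed point.
From rho, successor sigma is in the attractor (rank 2); the other successor lima is not.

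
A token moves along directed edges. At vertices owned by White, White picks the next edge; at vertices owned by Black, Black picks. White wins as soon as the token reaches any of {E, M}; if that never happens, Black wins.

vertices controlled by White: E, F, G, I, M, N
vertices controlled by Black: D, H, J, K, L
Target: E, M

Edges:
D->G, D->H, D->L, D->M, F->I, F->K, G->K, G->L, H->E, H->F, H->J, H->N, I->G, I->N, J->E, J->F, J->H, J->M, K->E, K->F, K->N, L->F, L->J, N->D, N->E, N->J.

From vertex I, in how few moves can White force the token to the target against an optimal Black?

2

A0 = {E, M}
A1: add {N} — N (White) has N→E.
A2: add {I} — I (White) has I→N.
I enters the attractor at level 2, so White can force the target in 2 moves from there.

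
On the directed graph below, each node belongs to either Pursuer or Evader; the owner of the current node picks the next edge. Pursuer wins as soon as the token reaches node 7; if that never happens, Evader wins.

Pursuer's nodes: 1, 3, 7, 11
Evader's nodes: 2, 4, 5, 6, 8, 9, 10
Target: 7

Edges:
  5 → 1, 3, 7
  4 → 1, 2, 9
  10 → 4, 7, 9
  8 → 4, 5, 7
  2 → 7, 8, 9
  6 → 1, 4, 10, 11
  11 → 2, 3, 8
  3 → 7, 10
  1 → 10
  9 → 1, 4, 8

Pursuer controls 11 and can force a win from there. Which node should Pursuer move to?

A0 = {7}
A1: add {3} — 3 (Pursuer) has 3→7.
A2: add {11} — 11 (Pursuer) has 11→3.
A3 = A2; e.g. 1 (Pursuer) has no edge into A2. Fixed point.
From 11, successor 3 is in the attractor (rank 1); the other successors 2, 8 are not.

3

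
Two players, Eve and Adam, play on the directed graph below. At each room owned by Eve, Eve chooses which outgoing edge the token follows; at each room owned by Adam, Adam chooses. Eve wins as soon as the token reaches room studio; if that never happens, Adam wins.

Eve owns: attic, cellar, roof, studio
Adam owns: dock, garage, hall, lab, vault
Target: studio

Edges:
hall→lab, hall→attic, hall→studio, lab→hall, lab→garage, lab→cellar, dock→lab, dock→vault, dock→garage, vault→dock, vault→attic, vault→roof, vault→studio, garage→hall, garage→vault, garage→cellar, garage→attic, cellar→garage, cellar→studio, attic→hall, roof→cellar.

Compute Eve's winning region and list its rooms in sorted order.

A0 = {studio}
A1: add {cellar} — cellar (Eve) has cellar→studio.
A2: add {roof} — roof (Eve) has roof→cellar.
A3 = A2; e.g. hall (Adam) can still go to lab. Fixed point.
Eve's winning region = {cellar, roof, studio}.

cellar, roof, studio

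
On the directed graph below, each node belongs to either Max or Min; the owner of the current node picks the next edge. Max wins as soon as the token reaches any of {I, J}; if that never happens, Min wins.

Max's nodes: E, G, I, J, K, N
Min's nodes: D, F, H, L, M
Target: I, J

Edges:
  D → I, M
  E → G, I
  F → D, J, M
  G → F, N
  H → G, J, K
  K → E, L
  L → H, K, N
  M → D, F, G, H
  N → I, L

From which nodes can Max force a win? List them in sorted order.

E, G, H, I, J, K, L, N

A0 = {I, J}
A1: add {E, N} — E (Max) has E→I; N (Max) has N→I.
A2: add {G, K} — G (Max) has G→N; K (Max) has K→E.
A3: add {H} — H (Min): all of {G, J, K} already in.
A4: add {L} — L (Min): all of {H, K, N} already in.
A5 = A4; e.g. D (Min) can still go to M. Fixed point.
Max's winning region = {E, G, H, I, J, K, L, N}.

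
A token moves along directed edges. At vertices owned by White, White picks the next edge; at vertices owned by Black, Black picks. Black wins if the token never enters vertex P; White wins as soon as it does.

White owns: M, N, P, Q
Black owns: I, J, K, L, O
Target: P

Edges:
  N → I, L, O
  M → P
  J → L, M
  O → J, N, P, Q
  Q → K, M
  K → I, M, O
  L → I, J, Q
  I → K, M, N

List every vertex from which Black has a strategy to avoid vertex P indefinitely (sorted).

A0 = {P}
A1: add {M} — M (White) has M→P.
A2: add {Q} — Q (White) has Q→M.
A3 = A2; e.g. I (Black) can still go to K. Fixed point.
White's attractor = {M, P, Q}; Black avoids the target exactly from the complement.

I, J, K, L, N, O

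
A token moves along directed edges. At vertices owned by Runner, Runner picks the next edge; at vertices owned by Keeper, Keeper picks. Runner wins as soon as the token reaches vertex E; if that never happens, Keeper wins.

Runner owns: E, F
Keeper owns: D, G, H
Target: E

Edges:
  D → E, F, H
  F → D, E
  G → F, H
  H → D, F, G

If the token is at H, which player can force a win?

Keeper

A0 = {E}
A1: add {F} — F (Runner) has F→E.
A2 = A1; e.g. D (Keeper) can still go to H. Fixed point.
H never enters the attractor, so Keeper can avoid the target forever.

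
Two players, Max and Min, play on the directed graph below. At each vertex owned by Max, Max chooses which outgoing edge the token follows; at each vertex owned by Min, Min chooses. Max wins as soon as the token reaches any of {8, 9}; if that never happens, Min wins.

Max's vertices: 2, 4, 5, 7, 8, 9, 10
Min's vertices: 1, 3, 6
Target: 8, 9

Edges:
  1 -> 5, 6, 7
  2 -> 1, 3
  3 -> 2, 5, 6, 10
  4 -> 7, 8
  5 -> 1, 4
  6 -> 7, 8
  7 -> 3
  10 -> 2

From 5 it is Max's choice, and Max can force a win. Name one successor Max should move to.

4

A0 = {8, 9}
A1: add {4} — 4 (Max) has 4→8.
A2: add {5} — 5 (Max) has 5→4.
A3 = A2; e.g. 1 (Min) can still go to 6. Fixed point.
From 5, successor 4 is in the attractor (rank 1); the other successor 1 is not.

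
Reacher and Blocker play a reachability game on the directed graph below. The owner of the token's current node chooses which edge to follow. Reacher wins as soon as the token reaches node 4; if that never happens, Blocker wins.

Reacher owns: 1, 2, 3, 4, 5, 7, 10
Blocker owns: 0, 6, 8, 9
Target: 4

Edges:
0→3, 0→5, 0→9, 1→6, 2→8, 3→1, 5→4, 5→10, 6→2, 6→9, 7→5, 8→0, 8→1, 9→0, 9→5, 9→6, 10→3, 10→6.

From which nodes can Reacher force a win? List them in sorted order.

4, 5, 7

A0 = {4}
A1: add {5} — 5 (Reacher) has 5→4.
A2: add {7} — 7 (Reacher) has 7→5.
A3 = A2; e.g. 0 (Blocker) can still go to 3. Fixed point.
Reacher's winning region = {4, 5, 7}.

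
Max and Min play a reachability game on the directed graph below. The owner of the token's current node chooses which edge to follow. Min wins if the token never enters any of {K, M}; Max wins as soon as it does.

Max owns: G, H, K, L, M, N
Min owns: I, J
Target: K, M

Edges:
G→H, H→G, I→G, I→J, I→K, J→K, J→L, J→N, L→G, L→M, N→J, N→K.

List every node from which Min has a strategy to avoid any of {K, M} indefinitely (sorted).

G, H, I

A0 = {K, M}
A1: add {L, N} — L (Max) has L→M; N (Max) has N→K.
A2: add {J} — J (Min): all of {K, L, N} already in.
A3 = A2; e.g. G (Max) has no edge into A2. Fixed point.
Max's attractor = {J, K, L, M, N}; Min avoids the target exactly from the complement.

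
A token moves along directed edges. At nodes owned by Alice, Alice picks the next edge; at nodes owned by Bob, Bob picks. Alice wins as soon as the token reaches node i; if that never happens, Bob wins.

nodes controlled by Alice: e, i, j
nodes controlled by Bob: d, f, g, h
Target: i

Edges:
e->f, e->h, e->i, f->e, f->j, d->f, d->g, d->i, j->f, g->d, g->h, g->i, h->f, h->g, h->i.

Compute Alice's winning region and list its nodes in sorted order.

e, i

A0 = {i}
A1: add {e} — e (Alice) has e→i.
A2 = A1; e.g. d (Bob) can still go to f. Fixed point.
Alice's winning region = {e, i}.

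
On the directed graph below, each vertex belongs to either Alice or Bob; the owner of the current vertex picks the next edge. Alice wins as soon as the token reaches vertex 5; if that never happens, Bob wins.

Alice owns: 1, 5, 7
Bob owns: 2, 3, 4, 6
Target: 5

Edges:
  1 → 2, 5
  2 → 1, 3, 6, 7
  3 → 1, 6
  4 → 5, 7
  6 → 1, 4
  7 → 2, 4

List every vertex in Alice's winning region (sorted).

1, 5

A0 = {5}
A1: add {1} — 1 (Alice) has 1→5.
A2 = A1; e.g. 2 (Bob) can still go to 3. Fixed point.
Alice's winning region = {1, 5}.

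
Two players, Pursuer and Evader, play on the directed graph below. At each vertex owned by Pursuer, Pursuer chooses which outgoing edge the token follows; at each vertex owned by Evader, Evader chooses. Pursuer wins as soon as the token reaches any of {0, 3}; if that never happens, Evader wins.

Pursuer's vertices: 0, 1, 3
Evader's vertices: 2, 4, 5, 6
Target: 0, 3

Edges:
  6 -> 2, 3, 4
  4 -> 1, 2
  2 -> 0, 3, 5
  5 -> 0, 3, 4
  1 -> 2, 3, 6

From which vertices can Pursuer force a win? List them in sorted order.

0, 1, 3

A0 = {0, 3}
A1: add {1} — 1 (Pursuer) has 1→3.
A2 = A1; e.g. 2 (Evader) can still go to 5. Fixed point.
Pursuer's winning region = {0, 1, 3}.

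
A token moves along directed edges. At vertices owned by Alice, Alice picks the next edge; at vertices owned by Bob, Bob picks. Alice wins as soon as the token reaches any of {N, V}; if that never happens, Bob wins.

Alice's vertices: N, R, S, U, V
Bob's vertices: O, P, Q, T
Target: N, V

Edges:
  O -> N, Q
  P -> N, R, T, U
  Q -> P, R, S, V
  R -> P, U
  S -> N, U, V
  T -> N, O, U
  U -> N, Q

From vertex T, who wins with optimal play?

Bob

A0 = {N, V}
A1: add {S, U} — S (Alice) has S→N; U (Alice) has U→N.
A2: add {R} — R (Alice) has R→U.
A3 = A2; e.g. O (Bob) can still go to Q. Fixed point.
T never enters the attractor, so Bob can avoid the target forever.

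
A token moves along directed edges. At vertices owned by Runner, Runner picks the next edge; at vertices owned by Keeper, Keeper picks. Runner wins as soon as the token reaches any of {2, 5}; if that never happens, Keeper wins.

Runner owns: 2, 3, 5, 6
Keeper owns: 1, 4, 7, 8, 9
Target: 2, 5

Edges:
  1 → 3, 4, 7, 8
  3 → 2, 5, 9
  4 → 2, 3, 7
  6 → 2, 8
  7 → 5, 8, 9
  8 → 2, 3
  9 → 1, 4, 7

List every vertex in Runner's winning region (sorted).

A0 = {2, 5}
A1: add {3, 6} — 3 (Runner) has 3→2; 6 (Runner) has 6→2.
A2: add {8} — 8 (Keeper): all of {2, 3} already in.
A3 = A2; e.g. 1 (Keeper) can still go to 4. Fixed point.
Runner's winning region = {2, 3, 5, 6, 8}.

2, 3, 5, 6, 8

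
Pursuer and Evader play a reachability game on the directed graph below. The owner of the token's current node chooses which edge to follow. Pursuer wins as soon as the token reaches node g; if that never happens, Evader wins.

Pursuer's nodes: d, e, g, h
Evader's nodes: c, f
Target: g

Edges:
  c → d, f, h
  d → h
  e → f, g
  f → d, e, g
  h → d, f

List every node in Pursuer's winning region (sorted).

A0 = {g}
A1: add {e} — e (Pursuer) has e→g.
A2 = A1; e.g. c (Evader) can still go to d. Fixed point.
Pursuer's winning region = {e, g}.

e, g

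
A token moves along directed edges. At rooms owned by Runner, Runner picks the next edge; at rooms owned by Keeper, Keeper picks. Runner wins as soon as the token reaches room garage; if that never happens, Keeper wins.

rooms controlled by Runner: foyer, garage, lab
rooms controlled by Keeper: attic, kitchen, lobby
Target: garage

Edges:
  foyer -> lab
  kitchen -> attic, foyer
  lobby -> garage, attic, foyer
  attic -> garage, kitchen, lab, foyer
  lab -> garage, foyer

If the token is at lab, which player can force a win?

Runner

A0 = {garage}
A1: add {lab} — lab (Runner) has lab→garage.
lab ∈ A1, so Runner can force the target.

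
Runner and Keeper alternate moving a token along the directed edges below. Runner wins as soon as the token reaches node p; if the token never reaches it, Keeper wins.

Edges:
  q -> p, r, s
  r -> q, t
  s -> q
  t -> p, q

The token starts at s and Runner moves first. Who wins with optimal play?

Keeper

Track states (vertex, player-to-move).
A0 = {(p,Runner), (p,Keeper)}
A1: add {(q,Runner), (t,Runner)}.
A2: add {(r,Keeper), (s,Keeper), (t,Keeper)}.
A3: add {(r,Runner)}.
A4 = A3; e.g. (q,Keeper) stays out. (s,Runner) never enters ⇒ Keeper avoids the target.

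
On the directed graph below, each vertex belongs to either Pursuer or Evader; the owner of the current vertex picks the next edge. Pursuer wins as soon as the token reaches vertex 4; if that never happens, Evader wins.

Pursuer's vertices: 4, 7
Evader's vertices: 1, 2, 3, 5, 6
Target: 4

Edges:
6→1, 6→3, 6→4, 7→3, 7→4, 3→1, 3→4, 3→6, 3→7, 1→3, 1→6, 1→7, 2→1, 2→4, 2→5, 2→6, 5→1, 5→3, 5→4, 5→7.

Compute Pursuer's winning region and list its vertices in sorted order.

A0 = {4}
A1: add {7} — 7 (Pursuer) has 7→4.
A2 = A1; e.g. 1 (Evader) can still go to 3. Fixed point.
Pursuer's winning region = {4, 7}.

4, 7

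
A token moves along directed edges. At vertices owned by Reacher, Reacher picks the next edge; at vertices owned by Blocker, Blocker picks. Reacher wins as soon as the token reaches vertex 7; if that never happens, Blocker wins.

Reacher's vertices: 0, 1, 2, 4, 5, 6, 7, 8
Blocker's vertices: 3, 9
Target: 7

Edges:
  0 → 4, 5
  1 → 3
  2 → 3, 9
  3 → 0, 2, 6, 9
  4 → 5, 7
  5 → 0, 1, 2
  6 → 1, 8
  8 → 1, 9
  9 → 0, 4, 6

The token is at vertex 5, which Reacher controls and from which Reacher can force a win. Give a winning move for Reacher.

0

A0 = {7}
A1: add {4} — 4 (Reacher) has 4→7.
A2: add {0} — 0 (Reacher) has 0→4.
A3: add {5} — 5 (Reacher) has 5→0.
A4 = A3; e.g. 1 (Reacher) has no edge into A3. Fixed point.
From 5, successor 0 is in the attractor (rank 2); the other successors 1, 2 are not.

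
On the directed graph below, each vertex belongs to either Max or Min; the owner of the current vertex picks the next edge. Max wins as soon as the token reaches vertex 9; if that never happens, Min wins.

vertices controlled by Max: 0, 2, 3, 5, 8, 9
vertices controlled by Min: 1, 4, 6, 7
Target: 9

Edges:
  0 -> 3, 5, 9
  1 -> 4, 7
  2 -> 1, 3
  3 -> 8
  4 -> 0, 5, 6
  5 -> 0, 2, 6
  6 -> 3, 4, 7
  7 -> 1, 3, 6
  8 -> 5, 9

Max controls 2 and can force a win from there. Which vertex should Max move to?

3

A0 = {9}
A1: add {0, 8} — 0 (Max) has 0→9; 8 (Max) has 8→9.
A2: add {3, 5} — 3 (Max) has 3→8; 5 (Max) has 5→0.
A3: add {2} — 2 (Max) has 2→3.
A4 = A3; e.g. 1 (Min) can still go to 4. Fixed point.
From 2, successor 3 is in the attractor (rank 2); the other successor 1 is not.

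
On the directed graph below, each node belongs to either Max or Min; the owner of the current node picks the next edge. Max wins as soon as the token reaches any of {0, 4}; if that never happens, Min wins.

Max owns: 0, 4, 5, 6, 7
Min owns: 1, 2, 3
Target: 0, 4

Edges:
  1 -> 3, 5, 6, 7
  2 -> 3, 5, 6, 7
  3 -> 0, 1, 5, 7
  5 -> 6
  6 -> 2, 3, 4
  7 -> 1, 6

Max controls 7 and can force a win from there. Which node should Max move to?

A0 = {0, 4}
A1: add {6} — 6 (Max) has 6→4.
A2: add {5, 7} — 5 (Max) has 5→6; 7 (Max) has 7→6.
A3 = A2; e.g. 1 (Min) can still go to 3. Fixed point.
From 7, successor 6 is in the attractor (rank 1); the other successor 1 is not.

6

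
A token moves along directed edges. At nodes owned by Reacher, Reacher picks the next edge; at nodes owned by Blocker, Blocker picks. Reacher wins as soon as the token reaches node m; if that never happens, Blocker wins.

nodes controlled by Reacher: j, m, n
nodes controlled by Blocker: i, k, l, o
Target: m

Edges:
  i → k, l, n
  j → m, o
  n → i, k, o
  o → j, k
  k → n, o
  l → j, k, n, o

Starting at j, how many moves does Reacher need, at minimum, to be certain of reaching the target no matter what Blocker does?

A0 = {m}
A1: add {j} — j (Reacher) has j→m.
A2 = A1; e.g. i (Blocker) can still go to k. Fixed point.
j enters the attractor at level 1, so Reacher can force the target in 1 move from there.

1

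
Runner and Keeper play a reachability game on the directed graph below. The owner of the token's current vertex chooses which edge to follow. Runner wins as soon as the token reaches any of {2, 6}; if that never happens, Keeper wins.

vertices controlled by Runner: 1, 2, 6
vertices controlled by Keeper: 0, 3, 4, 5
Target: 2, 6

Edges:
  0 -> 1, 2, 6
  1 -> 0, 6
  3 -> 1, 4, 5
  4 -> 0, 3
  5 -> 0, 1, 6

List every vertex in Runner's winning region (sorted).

A0 = {2, 6}
A1: add {1} — 1 (Runner) has 1→6.
A2: add {0} — 0 (Keeper): all of {1, 2, 6} already in.
A3: add {5} — 5 (Keeper): all of {0, 1, 6} already in.
A4 = A3; e.g. 3 (Keeper) can still go to 4. Fixed point.
Runner's winning region = {0, 1, 2, 5, 6}.

0, 1, 2, 5, 6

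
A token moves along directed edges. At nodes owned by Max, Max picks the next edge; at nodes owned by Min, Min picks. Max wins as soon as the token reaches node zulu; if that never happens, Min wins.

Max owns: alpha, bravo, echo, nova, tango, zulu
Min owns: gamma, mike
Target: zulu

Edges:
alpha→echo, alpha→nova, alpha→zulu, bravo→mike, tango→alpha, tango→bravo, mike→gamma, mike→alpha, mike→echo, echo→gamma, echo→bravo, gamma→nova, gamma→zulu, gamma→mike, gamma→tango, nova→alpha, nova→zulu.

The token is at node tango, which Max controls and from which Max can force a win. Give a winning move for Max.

alpha

A0 = {zulu}
A1: add {alpha, nova} — alpha (Max) has alpha→zulu; nova (Max) has nova→zulu.
A2: add {tango} — tango (Max) has tango→alpha.
A3 = A2; e.g. gamma (Min) can still go to mike. Fixed point.
From tango, successor alpha is in the attractor (rank 1); the other successor bravo is not.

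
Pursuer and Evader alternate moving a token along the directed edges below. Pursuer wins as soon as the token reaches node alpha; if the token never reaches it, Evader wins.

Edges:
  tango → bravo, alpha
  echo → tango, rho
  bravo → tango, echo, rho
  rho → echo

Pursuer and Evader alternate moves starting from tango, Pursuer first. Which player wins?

Pursuer

Track states (vertex, player-to-move).
A0 = {(alpha,Pursuer), (alpha,Evader)}
A1: add {(tango,Pursuer)}.
(tango,Pursuer) ∈ A1 ⇒ Pursuer forces the target.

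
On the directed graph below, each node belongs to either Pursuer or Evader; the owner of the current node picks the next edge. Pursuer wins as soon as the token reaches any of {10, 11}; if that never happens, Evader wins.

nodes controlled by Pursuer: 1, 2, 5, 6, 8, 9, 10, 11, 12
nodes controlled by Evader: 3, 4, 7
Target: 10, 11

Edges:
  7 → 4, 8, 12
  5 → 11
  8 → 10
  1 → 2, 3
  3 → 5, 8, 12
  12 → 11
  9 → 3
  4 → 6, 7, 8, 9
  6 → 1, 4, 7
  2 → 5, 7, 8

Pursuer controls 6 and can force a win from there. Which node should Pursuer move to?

1

A0 = {10, 11}
A1: add {5, 8, 12} — 5 (Pursuer) has 5→11; 8 (Pursuer) has 8→10; 12 (Pursuer) has 12→11.
A2: add {2, 3} — 2 (Pursuer) has 2→5; 3 (Evader): all of {5, 8, 12} already in.
A3: add {1, 9} — 1 (Pursuer) has 1→2; 9 (Pursuer) has 9→3.
A4: add {6} — 6 (Pursuer) has 6→1.
A5 = A4; e.g. 4 (Evader) can still go to 7. Fixed point.
From 6, successor 1 is in the attractor (rank 3); the other successors 4, 7 are not.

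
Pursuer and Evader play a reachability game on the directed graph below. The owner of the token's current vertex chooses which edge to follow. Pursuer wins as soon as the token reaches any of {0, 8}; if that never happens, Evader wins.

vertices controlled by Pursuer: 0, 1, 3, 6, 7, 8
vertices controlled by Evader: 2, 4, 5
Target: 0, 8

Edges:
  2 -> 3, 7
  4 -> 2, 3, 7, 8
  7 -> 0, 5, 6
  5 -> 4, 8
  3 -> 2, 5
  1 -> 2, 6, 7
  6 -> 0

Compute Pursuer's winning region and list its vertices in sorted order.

A0 = {0, 8}
A1: add {6, 7} — 6 (Pursuer) has 6→0; 7 (Pursuer) has 7→0.
A2: add {1} — 1 (Pursuer) has 1→6.
A3 = A2; e.g. 2 (Evader) can still go to 3. Fixed point.
Pursuer's winning region = {0, 1, 6, 7, 8}.

0, 1, 6, 7, 8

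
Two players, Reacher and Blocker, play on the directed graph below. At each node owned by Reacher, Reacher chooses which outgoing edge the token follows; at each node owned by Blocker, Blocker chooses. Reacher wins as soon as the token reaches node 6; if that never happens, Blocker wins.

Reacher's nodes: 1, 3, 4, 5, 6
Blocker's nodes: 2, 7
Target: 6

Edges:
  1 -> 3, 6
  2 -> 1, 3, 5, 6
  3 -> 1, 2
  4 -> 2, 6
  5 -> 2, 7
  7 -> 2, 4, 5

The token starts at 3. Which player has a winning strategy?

A0 = {6}
A1: add {1, 4} — 1 (Reacher) has 1→6; 4 (Reacher) has 4→6.
A2: add {3} — 3 (Reacher) has 3→1.
A3 = A2; e.g. 2 (Blocker) can still go to 5. Fixed point.
3 ∈ A2, so Reacher can force the target.

Reacher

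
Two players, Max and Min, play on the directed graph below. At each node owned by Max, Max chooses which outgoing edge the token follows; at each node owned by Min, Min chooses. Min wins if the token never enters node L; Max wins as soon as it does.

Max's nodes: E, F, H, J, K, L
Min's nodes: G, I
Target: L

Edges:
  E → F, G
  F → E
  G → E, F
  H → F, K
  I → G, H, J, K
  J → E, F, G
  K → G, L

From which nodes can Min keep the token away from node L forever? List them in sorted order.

E, F, G, I, J

A0 = {L}
A1: add {K} — K (Max) has K→L.
A2: add {H} — H (Max) has H→K.
A3 = A2; e.g. E (Max) has no edge into A2. Fixed point.
Max's attractor = {H, K, L}; Min avoids the target exactly from the complement.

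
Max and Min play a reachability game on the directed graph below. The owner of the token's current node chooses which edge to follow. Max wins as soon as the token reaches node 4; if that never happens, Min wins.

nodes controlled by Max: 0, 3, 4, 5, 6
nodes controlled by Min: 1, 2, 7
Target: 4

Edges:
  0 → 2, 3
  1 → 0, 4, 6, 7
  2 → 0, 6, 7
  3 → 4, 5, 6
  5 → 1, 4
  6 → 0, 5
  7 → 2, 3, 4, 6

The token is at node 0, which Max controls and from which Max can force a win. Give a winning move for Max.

A0 = {4}
A1: add {3, 5} — 3 (Max) has 3→4; 5 (Max) has 5→4.
A2: add {0, 6} — 0 (Max) has 0→3; 6 (Max) has 6→5.
A3 = A2; e.g. 1 (Min) can still go to 7. Fixed point.
From 0, successor 3 is in the attractor (rank 1); the other successor 2 is not.

3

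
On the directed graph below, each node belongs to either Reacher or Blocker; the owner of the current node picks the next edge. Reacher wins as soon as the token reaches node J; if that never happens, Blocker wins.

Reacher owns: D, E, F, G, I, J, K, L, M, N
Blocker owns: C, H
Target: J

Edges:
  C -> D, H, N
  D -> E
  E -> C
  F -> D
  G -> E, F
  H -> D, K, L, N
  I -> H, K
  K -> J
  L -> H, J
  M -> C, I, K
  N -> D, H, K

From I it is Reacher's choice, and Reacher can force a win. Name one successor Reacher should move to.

K

A0 = {J}
A1: add {K, L} — K (Reacher) has K→J; L (Reacher) has L→J.
A2: add {I, M, N} — I (Reacher) has I→K; M (Reacher) has M→K; N (Reacher) has N→K.
A3 = A2; e.g. C (Blocker) can still go to D. Fixed point.
From I, successor K is in the attractor (rank 1); the other successor H is not.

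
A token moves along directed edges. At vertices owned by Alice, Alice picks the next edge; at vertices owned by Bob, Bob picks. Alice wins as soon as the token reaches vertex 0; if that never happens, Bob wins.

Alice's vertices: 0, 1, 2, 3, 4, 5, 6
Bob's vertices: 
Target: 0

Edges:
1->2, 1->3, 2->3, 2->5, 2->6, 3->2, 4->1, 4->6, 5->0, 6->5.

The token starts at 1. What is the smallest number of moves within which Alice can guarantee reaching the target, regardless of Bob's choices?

3

A0 = {0}
A1: add {5} — 5 (Alice) has 5→0.
A2: add {2, 6} — 2 (Alice) has 2→5; 6 (Alice) has 6→5.
A3: add {1, 3, 4} — 1 (Alice) has 1→2; 3 (Alice) has 3→2; 4 (Alice) has 4→6.
A3 = all vertices. Fixed point.
1 enters the attractor at level 3, so Alice can force the target in 3 moves from there.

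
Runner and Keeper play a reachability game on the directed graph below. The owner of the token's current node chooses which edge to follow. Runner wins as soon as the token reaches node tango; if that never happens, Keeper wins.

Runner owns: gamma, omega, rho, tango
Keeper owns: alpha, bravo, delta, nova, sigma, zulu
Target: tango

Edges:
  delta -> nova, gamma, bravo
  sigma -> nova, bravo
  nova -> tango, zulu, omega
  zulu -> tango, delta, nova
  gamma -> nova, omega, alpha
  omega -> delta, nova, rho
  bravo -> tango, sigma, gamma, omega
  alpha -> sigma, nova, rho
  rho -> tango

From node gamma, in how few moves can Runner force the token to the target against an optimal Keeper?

A0 = {tango}
A1: add {rho} — rho (Runner) has rho→tango.
A2: add {omega} — omega (Runner) has omega→rho.
A3: add {gamma} — gamma (Runner) has gamma→omega.
A4 = A3; e.g. delta (Keeper) can still go to nova. Fixed point.
gamma enters the attractor at level 3, so Runner can force the target in 3 moves from there.

3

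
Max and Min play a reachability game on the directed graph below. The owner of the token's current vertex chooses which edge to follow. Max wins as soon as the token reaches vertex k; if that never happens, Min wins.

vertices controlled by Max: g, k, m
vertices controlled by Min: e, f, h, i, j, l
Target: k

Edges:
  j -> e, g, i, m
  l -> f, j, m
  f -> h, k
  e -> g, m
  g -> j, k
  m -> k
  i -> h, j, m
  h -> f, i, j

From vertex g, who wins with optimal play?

A0 = {k}
A1: add {g, m} — g (Max) has g→k; m (Max) has m→k.
g ∈ A1, so Max can force the target.

Max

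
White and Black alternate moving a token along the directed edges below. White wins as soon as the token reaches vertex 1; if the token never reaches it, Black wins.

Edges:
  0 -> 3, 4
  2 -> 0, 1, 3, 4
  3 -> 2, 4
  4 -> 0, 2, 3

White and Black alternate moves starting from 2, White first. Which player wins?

White

Track states (vertex, player-to-move).
A0 = {(1,White), (1,Black)}
A1: add {(2,White)}.
(2,White) ∈ A1 ⇒ White forces the target.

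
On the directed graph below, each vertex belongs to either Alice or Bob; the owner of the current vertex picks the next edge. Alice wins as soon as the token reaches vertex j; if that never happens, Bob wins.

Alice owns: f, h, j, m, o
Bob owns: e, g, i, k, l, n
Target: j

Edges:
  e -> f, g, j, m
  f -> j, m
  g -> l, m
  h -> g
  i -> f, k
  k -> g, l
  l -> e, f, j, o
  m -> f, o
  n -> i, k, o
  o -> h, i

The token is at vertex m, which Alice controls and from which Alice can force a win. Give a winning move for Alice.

A0 = {j}
A1: add {f} — f (Alice) has f→j.
A2: add {m} — m (Alice) has m→f.
A3 = A2; e.g. e (Bob) can still go to g. Fixed point.
From m, successor f is in the attractor (rank 1); the other successor o is not.

f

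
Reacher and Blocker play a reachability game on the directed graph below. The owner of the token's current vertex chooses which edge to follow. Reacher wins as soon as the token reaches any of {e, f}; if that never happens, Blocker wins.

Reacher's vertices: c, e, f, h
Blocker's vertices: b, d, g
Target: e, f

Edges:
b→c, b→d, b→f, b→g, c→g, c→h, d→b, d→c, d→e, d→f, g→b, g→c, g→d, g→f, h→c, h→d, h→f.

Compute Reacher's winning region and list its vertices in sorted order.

A0 = {e, f}
A1: add {h} — h (Reacher) has h→f.
A2: add {c} — c (Reacher) has c→h.
A3 = A2; e.g. b (Blocker) can still go to d. Fixed point.
Reacher's winning region = {c, e, f, h}.

c, e, f, h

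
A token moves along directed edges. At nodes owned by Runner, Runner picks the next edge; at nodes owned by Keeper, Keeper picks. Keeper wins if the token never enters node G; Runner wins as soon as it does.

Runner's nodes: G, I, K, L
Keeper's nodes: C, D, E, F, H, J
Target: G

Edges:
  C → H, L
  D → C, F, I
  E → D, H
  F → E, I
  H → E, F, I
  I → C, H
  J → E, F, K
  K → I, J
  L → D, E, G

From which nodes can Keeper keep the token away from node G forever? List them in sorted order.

A0 = {G}
A1: add {L} — L (Runner) has L→G.
A2 = A1; e.g. C (Keeper) can still go to H. Fixed point.
Runner's attractor = {G, L}; Keeper avoids the target exactly from the complement.

C, D, E, F, H, I, J, K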